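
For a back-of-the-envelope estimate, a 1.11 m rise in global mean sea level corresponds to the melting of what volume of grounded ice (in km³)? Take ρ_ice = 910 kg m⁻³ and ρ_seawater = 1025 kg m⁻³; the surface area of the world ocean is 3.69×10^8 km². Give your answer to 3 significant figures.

Required water volume = Δh × A = 1.11 m × 3.69×10^14 m² = 4.096×10^14 m³ = 4.096×10^5 km³.
Ice volume = water volume × ρ_w/ρ_ice = 4.096×10^5 × 1025/910 = 4.61×10^5 km³.

≈ 4.61×10^5 km³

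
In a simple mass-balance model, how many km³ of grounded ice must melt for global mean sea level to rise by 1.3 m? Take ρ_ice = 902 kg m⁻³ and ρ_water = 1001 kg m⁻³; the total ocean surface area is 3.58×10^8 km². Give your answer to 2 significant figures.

Required water volume = Δh × A = 1.3 m × 3.58×10^14 m² = 4.654×10^14 m³ = 4.654×10^5 km³.
Ice volume = water volume × ρ_w/ρ_ice = 4.654×10^5 × 1001/902 = 5.2×10^5 km³.

≈ 5.2×10^5 km³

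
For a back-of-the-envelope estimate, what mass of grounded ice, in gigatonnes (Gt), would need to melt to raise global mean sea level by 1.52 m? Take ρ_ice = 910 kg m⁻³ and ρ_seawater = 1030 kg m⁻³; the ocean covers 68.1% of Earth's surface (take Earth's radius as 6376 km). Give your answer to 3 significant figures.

Required water volume = Δh × A = 1.52 m × 3.48×10^14 m² = 5.288×10^14 m³.
ρ_w = 1030 kg m⁻³, so the mass of water = 5.288×10^14 m³ × 1030 kg m⁻³ = 5.447×10^17 kg = 5.45×10^5 Gt (and the same mass of ice, by conservation).

≈ 5.45×10^5 Gt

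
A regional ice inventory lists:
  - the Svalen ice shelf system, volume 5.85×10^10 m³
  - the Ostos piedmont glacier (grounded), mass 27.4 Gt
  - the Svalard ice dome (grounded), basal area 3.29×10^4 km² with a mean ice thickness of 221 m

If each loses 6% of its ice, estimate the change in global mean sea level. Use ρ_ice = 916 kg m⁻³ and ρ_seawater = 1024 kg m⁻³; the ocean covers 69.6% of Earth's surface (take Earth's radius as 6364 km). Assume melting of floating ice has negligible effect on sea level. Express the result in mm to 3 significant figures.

The Svalen ice shelf system is floating and already displaces its own weight of water, so its melt adds essentially nothing to sea level.
Ostos: 0.06 × 27.4 Gt = 1.644×10^12 kg; dividing by ρ_w = 1024 kg m⁻³ gives 1.605×10^9 m³ of water.
Svalard: ice volume = 3.29×10^4 km² × 221 m = 7271 km³; 0.06 × 7271 × (916/1024) = 390.2 km³ of water.
Total added water ≈ 3.918×10^11 m³ over 3.54×10^14 m² → Δh = 1.11×10^-3 m = 1.11 mm.

≈ 1.11 mm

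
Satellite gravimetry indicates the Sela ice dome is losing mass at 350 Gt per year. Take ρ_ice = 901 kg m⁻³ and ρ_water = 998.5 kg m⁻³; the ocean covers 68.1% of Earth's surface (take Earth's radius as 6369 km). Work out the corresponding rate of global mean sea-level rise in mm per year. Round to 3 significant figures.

ρ_w = 998.5 kg m⁻³. Annual water volume added = 350 Gt / ρ_w = 3.500×10^14 kg / 998.5 kg m⁻³ = 3.505×10^11 m³.
Δh per year = 3.505×10^11 / 3.47×10^14 = 1.01×10^-3 m = 1.01 mm.

≈ 1.01 mm/yr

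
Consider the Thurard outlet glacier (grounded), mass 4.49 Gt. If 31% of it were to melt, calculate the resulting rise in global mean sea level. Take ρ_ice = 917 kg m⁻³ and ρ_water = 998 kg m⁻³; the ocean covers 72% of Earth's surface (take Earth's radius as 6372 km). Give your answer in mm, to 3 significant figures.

Thurard: 0.31 × 4.49 Gt = 1.392×10^12 kg; dividing by ρ_w = 998 kg m⁻³ gives 1.395×10^9 m³ of water.
Spread over 3.67×10^14 m² of ocean, Δh = 1.395×10^9 / 3.67×10^14 = 3.80×10^-6 m = 3.80×10^-3 mm.

≈ 3.80×10^-3 mm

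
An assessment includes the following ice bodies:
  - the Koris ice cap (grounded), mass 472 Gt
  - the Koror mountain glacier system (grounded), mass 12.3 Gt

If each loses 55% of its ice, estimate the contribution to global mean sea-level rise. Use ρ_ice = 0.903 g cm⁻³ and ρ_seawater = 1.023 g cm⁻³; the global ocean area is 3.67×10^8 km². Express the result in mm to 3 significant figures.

≈ 0.709 mm

Koris: 0.55 × 472 Gt = 2.596×10^14 kg; dividing by ρ_w = 1.023 g cm⁻³ = 1023 kg m⁻³ gives 2.538×10^11 m³ of water.
Koror: 0.55 × 12.3 Gt = 6.765×10^12 kg; dividing by ρ_w = 1023 kg m⁻³ gives 6.613×10^9 m³ of water.
Total added water ≈ 2.604×10^11 m³ over 3.67×10^14 m² → Δh = 7.09×10^-4 m = 0.709 mm.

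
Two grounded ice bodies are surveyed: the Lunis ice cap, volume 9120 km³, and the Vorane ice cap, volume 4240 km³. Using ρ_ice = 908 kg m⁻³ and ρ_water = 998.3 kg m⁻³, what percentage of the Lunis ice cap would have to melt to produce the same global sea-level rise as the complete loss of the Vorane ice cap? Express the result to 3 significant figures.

≈ 46.5 %

Equal sea-level rise means equal mass of meltwater, i.e. equal mass of ice lost.
Ice mass of Vorane: 3.850×10^15 kg; ice mass of Lunis: 8.281×10^15 kg.
Fraction required = 3.850×10^15 / 8.281×10^15 = 0.465 → 46.5 %.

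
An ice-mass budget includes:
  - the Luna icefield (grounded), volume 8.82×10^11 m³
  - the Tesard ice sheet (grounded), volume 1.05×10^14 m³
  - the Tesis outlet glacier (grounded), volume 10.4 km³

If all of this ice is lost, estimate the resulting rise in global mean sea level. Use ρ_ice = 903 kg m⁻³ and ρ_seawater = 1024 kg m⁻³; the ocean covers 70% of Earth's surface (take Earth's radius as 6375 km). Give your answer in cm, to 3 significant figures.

Luna: 8.82×10^11 m³ × (903/1024) = 7.778×10^11 m³ of water.
Tesard: 1.05×10^14 m³ × (903/1024) = 9.259×10^13 m³ of water.
Tesis: 10.4 km³ × (903/1024) = 9.171 km³ of water.
Total added water ≈ 9.338×10^13 m³ over 3.57×10^14 m² → Δh = 0.261 m = 26.1 cm.

≈ 26.1 cm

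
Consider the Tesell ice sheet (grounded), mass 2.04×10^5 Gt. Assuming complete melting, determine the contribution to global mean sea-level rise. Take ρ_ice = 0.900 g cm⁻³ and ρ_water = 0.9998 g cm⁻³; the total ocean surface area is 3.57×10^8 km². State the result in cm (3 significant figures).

Tesell: 2.04×10^5 Gt = 2.040×10^17 kg; dividing by ρ_w = 0.9998 g cm⁻³ = 999.8 kg m⁻³ gives 2.040×10^14 m³ of water.
Spread over 3.57×10^14 m² of ocean, Δh = 2.040×10^14 / 3.57×10^14 = 0.572 m = 57.2 cm.

≈ 57.2 cm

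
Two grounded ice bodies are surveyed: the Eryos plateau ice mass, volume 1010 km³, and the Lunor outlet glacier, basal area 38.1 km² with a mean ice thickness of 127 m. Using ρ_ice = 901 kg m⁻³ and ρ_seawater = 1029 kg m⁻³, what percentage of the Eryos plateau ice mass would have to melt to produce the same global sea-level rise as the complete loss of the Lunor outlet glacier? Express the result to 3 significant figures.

Equal sea-level rise means equal mass of meltwater, i.e. equal mass of ice lost.
Ice mass of Lunor: 4.360×10^12 kg; ice mass of Eryos: 9.100×10^14 kg.
Fraction required = 4.360×10^12 / 9.100×10^14 = 4.79×10^-3 → 0.479 %.

≈ 0.479 %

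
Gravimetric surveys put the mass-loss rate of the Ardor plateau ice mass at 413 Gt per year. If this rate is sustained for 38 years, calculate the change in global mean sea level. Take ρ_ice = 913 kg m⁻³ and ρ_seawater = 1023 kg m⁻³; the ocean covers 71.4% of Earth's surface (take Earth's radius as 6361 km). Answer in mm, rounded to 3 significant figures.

Total mass lost = 413 Gt/yr × 38 yr = 1.569×10^4 Gt = 1.569×10^16 kg.
ρ_w = 1023 kg m⁻³, so water volume = 1.569×10^16 / 1023 = 1.534×10^13 m³.
Δh = 1.534×10^13 / 3.63×10^14 = 0.0423 m = 42.3 mm.

≈ 42.3 mm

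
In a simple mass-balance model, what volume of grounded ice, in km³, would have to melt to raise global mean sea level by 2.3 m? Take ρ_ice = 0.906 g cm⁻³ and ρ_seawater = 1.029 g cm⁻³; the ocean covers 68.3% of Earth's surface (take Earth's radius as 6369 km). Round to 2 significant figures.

≈ 9.1×10^5 km³

Required water volume = Δh × A = 2.3 m × 3.48×10^14 m² = 8.008×10^14 m³ = 8.008×10^5 km³.
Ice volume = water volume × ρ_w/ρ_ice = 8.008×10^5 × 1029/906 = 9.1×10^5 km³.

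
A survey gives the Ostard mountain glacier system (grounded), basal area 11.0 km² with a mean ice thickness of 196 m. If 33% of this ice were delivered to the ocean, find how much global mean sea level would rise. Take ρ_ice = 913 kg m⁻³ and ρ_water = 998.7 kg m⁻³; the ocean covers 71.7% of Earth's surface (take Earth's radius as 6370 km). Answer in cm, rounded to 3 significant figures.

≈ 1.78×10^-4 cm

Ostard: ice volume = 11.0 km² × 196 m = 2.156 km³; 0.33 × 2.156 × (913/998.7) = 0.6504 km³ of water.
Spread over 3.66×10^14 m² of ocean, Δh = 6.504×10^8 / 3.66×10^14 = 1.78×10^-6 m = 1.78×10^-4 cm.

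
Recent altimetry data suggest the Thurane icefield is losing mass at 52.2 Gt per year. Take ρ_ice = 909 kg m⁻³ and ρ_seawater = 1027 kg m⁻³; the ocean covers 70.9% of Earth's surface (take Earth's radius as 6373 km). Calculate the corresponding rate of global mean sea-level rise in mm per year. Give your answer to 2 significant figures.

≈ 0.14 mm/yr

ρ_w = 1027 kg m⁻³. Annual water volume added = 52.2 Gt / ρ_w = 5.220×10^13 kg / 1027 kg m⁻³ = 5.083×10^10 m³.
Δh per year = 5.083×10^10 / 3.62×10^14 = 1.40×10^-4 m = 0.14 mm.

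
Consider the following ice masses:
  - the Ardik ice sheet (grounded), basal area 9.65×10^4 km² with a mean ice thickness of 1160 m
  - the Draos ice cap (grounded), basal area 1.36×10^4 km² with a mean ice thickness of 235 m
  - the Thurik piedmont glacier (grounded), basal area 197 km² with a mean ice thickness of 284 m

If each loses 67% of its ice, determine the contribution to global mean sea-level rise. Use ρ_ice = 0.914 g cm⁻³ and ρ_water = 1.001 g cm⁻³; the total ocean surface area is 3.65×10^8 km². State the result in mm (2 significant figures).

≈ 190 mm

Ardik: ice volume = 9.65×10^4 km² × 1160 m = 1.119×10^5 km³; 0.67 × 1.119×10^5 × (914/1001) = 6.848×10^4 km³ of water.
Draos: ice volume = 1.36×10^4 km² × 235 m = 3196 km³; 0.67 × 3196 × (914/1001) = 1955 km³ of water.
Thurik: ice volume = 197 km² × 284 m = 55.95 km³; 0.67 × 55.95 × (914/1001) = 34.23 km³ of water.
Total added water ≈ 7.047×10^13 m³ over 3.65×10^14 m² → Δh = 0.193 m = 190 mm.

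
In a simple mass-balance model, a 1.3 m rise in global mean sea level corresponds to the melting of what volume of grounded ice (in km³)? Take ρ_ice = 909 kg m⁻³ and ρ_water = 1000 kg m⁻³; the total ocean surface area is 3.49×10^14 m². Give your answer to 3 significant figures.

≈ 4.99×10^5 km³

Required water volume = Δh × A = 1.3 m × 3.49×10^14 m² = 4.537×10^14 m³ = 4.537×10^5 km³.
Ice volume = water volume × ρ_w/ρ_ice = 4.537×10^5 × 1000/909 = 4.99×10^5 km³.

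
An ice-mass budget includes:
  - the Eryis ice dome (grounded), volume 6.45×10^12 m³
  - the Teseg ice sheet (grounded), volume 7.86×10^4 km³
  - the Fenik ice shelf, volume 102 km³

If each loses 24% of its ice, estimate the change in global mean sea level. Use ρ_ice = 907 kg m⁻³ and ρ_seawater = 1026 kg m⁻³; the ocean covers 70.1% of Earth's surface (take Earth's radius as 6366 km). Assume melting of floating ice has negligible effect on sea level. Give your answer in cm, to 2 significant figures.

≈ 5.1 cm

Eryis: 0.24 × 6.45×10^12 m³ × (907/1026) = 1.368×10^12 m³ of water.
Teseg: 0.24 × 7.86×10^4 km³ × (907/1026) = 1.668×10^4 km³ of water.
The Fenik ice shelf is floating and already displaces its own weight of water, so its melt adds essentially nothing to sea level.
Total added water ≈ 1.804×10^13 m³ over 3.57×10^14 m² → Δh = 0.0505 m = 5.1 cm.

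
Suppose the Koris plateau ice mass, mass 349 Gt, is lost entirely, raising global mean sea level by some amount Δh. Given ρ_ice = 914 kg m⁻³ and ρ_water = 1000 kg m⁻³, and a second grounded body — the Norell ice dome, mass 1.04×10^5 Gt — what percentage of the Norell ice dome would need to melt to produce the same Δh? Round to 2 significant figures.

Equal sea-level rise means equal mass of meltwater, i.e. equal mass of ice lost.
Ice mass of Koris: 3.490×10^14 kg; ice mass of Norell: 1.040×10^17 kg.
Fraction required = 3.490×10^14 / 1.040×10^17 = 3.36×10^-3 → 0.34 %.

≈ 0.34 %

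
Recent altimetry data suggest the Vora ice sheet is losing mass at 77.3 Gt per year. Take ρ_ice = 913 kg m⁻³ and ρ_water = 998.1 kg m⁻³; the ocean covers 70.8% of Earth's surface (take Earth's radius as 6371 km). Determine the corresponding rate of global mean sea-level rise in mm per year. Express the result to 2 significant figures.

≈ 0.21 mm/yr

ρ_w = 998.1 kg m⁻³. Annual water volume added = 77.3 Gt / ρ_w = 7.730×10^13 kg / 998.1 kg m⁻³ = 7.745×10^10 m³.
Δh per year = 7.745×10^10 / 3.61×10^14 = 2.14×10^-4 m = 0.21 mm.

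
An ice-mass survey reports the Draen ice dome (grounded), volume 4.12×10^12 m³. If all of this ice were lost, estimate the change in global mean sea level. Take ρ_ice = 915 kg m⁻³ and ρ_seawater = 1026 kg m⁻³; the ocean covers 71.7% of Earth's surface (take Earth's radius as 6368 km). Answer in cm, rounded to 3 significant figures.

Draen: 4.12×10^12 m³ × (915/1026) = 3.674×10^12 m³ of water.
Spread over 3.65×10^14 m² of ocean, Δh = 3.674×10^12 / 3.65×10^14 = 0.0101 m = 1.01 cm.

≈ 1.01 cm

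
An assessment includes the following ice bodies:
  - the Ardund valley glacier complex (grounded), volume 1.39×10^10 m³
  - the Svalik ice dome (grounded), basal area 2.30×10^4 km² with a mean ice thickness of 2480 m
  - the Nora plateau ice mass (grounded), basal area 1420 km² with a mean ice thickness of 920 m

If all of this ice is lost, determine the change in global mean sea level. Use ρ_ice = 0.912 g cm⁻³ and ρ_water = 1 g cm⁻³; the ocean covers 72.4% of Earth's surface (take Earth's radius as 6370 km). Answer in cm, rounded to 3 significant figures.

Ardund: 1.39×10^10 m³ × (912/1000) = 1.268×10^10 m³ of water.
Svalik: ice volume = 2.30×10^4 km² × 2480 m = 5.704×10^4 km³; 5.704×10^4 × (912/1000) = 5.202×10^4 km³ of water.
Nora: ice volume = 1420 km² × 920 m = 1306 km³; 1306 × (912/1000) = 1191 km³ of water.
Total added water ≈ 5.322×10^13 m³ over 3.69×10^14 m² → Δh = 0.144 m = 14.4 cm.

≈ 14.4 cm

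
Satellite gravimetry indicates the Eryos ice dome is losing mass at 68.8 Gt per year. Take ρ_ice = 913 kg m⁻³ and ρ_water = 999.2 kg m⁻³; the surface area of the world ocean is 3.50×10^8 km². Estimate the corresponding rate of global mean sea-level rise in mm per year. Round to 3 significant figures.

≈ 0.197 mm/yr

ρ_w = 999.2 kg m⁻³. Annual water volume added = 68.8 Gt / ρ_w = 6.880×10^13 kg / 999.2 kg m⁻³ = 6.886×10^10 m³.
Δh per year = 6.886×10^10 / 3.50×10^14 = 1.97×10^-4 m = 0.197 mm.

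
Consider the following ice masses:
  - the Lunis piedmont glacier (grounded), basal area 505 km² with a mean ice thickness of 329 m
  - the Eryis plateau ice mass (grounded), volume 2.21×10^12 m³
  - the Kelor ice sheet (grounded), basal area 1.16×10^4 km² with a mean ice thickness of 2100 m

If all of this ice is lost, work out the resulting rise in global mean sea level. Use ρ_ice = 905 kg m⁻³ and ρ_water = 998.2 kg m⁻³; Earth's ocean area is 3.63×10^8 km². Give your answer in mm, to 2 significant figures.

Lunis: ice volume = 505 km² × 329 m = 166.1 km³; 166.1 × (905/998.2) = 150.6 km³ of water.
Eryis: 2.21×10^12 m³ × (905/998.2) = 2.004×10^12 m³ of water.
Kelor: ice volume = 1.16×10^4 km² × 2100 m = 2.436×10^4 km³; 2.436×10^4 × (905/998.2) = 2.209×10^4 km³ of water.
Total added water ≈ 2.424×10^13 m³ over 3.63×10^14 m² → Δh = 0.0668 m = 67 mm.

≈ 67 mm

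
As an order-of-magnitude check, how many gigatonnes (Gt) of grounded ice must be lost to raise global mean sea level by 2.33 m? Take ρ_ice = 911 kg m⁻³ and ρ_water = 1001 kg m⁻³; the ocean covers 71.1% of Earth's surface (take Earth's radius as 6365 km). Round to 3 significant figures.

≈ 8.44×10^5 Gt

Required water volume = Δh × A = 2.33 m × 3.62×10^14 m² = 8.434×10^14 m³.
ρ_w = 1001 kg m⁻³, so the mass of water = 8.434×10^14 m³ × 1001 kg m⁻³ = 8.442×10^17 kg = 8.44×10^5 Gt (and the same mass of ice, by conservation).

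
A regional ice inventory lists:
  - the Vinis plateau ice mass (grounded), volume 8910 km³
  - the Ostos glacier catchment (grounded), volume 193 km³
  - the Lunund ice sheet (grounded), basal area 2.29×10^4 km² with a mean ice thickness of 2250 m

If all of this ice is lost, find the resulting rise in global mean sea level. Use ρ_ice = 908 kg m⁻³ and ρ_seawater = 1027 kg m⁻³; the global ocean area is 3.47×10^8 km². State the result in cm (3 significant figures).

Vinis: 8910 km³ × (908/1027) = 7878 km³ of water.
Ostos: 193 km³ × (908/1027) = 170.6 km³ of water.
Lunund: ice volume = 2.29×10^4 km² × 2250 m = 5.152×10^4 km³; 5.152×10^4 × (908/1027) = 4.555×10^4 km³ of water.
Total added water ≈ 5.360×10^13 m³ over 3.47×10^14 m² → Δh = 0.154 m = 15.4 cm.

≈ 15.4 cm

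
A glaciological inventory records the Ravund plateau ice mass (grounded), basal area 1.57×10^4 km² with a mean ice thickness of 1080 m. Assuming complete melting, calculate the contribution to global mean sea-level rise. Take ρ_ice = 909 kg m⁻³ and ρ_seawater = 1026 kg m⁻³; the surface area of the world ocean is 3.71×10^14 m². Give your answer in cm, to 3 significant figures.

≈ 4.05 cm

Ravund: ice volume = 1.57×10^4 km² × 1080 m = 1.696×10^4 km³; 1.696×10^4 × (909/1026) = 1.502×10^4 km³ of water.
Spread over 3.71×10^14 m² of ocean, Δh = 1.502×10^13 / 3.71×10^14 = 0.0405 m = 4.05 cm.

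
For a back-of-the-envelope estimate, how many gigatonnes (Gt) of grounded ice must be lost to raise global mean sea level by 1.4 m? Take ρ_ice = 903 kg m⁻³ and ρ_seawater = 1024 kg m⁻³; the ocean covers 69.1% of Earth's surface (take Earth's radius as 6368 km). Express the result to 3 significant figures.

≈ 5.05×10^5 Gt

Required water volume = Δh × A = 1.4 m × 3.52×10^14 m² = 4.930×10^14 m³.
ρ_w = 1024 kg m⁻³, so the mass of water = 4.930×10^14 m³ × 1024 kg m⁻³ = 5.048×10^17 kg = 5.05×10^5 Gt (and the same mass of ice, by conservation).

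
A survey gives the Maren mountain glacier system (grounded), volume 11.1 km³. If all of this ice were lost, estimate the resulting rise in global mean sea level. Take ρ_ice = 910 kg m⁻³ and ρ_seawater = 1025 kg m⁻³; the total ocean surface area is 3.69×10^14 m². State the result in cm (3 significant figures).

≈ 2.67×10^-3 cm

Maren: 11.1 km³ × (910/1025) = 9.855 km³ of water.
Spread over 3.69×10^14 m² of ocean, Δh = 9.855×10^9 / 3.69×10^14 = 2.67×10^-5 m = 2.67×10^-3 cm.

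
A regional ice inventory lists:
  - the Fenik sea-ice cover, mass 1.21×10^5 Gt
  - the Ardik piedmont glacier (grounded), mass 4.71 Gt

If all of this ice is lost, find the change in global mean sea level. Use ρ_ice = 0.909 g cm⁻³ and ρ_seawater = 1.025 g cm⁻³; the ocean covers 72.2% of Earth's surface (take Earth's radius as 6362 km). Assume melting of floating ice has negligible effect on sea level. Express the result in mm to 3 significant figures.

≈ 0.0125 mm

The Fenik sea-ice cover is floating and already displaces its own weight of water, so its melt adds essentially nothing to sea level.
Ardik: 4.71 Gt = 4.710×10^12 kg; dividing by ρ_w = 1.025 g cm⁻³ = 1025 kg m⁻³ gives 4.595×10^9 m³ of water.
Total added water ≈ 4.595×10^9 m³ over 3.67×10^14 m² → Δh = 1.25×10^-5 m = 0.0125 mm.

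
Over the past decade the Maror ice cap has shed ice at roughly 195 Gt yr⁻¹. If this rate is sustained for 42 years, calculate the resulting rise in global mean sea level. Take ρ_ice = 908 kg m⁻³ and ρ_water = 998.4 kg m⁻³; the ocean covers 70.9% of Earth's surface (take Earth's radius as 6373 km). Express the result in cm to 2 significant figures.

Total mass lost = 195 Gt/yr × 42 yr = 8190 Gt = 8.190×10^15 kg.
ρ_w = 998.4 kg m⁻³, so water volume = 8.190×10^15 / 998.4 = 8.203×10^12 m³.
Δh = 8.203×10^12 / 3.62×10^14 = 0.0227 m = 2.3 cm.

≈ 2.3 cm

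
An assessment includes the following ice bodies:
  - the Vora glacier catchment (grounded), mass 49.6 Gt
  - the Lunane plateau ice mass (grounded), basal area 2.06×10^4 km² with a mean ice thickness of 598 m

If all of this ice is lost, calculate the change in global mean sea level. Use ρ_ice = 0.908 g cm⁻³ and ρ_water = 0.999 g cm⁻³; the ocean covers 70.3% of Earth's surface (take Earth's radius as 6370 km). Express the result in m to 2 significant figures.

≈ 0.031 m

Vora: 49.6 Gt = 4.960×10^13 kg; dividing by ρ_w = 0.999 g cm⁻³ = 999 kg m⁻³ gives 4.965×10^10 m³ of water.
Lunane: ice volume = 2.06×10^4 km² × 598 m = 1.232×10^4 km³; 1.232×10^4 × (908/999) = 1.120×10^4 km³ of water.
Total added water ≈ 1.125×10^13 m³ over 3.58×10^14 m² → Δh = 0.0314 m.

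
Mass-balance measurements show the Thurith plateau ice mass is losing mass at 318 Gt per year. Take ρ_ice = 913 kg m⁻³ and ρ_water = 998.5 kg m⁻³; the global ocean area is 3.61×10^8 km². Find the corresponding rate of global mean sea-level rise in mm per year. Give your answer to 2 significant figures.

≈ 0.88 mm/yr

ρ_w = 998.5 kg m⁻³. Annual water volume added = 318 Gt / ρ_w = 3.180×10^14 kg / 998.5 kg m⁻³ = 3.185×10^11 m³.
Δh per year = 3.185×10^11 / 3.61×10^14 = 8.82×10^-4 m = 0.88 mm.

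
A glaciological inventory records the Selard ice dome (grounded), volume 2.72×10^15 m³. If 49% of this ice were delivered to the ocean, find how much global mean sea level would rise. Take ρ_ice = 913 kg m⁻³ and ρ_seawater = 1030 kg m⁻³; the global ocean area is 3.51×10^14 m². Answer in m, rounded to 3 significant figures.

Selard: 0.49 × 2.72×10^15 m³ × (913/1030) = 1.181×10^15 m³ of water.
Spread over 3.51×10^14 m² of ocean, Δh = 1.181×10^15 / 3.51×10^14 = 3.37 m.

≈ 3.37 m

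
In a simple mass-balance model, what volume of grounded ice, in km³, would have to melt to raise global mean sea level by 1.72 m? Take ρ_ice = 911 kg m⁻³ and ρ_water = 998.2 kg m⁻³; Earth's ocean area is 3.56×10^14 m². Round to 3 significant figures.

≈ 6.71×10^5 km³

Required water volume = Δh × A = 1.72 m × 3.56×10^14 m² = 6.123×10^14 m³ = 6.123×10^5 km³.
Ice volume = water volume × ρ_w/ρ_ice = 6.123×10^5 × 998.2/911 = 6.71×10^5 km³.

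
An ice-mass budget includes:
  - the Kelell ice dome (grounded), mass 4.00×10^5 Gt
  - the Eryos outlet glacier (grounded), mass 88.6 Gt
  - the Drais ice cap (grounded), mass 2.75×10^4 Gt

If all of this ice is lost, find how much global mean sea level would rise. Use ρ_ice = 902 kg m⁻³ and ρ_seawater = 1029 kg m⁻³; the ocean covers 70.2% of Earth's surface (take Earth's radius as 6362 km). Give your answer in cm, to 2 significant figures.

Kelell: 4.00×10^5 Gt = 4.000×10^17 kg; dividing by ρ_w = 1029 kg m⁻³ gives 3.887×10^14 m³ of water.
Eryos: 88.6 Gt = 8.860×10^13 kg; dividing by ρ_w = 1029 kg m⁻³ gives 8.610×10^10 m³ of water.
Drais: 2.75×10^4 Gt = 2.750×10^16 kg; dividing by ρ_w = 1029 kg m⁻³ gives 2.672×10^13 m³ of water.
Total added water ≈ 4.155×10^14 m³ over 3.57×10^14 m² → Δh = 1.16 m = 120 cm.

≈ 120 cm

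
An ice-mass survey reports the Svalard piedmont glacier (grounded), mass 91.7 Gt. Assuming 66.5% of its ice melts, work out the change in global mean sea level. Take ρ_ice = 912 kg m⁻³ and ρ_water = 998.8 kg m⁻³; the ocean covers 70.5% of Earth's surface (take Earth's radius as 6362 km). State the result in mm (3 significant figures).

≈ 0.170 mm

Svalard: 0.665 × 91.7 Gt = 6.098×10^13 kg; dividing by ρ_w = 998.8 kg m⁻³ gives 6.105×10^10 m³ of water.
Spread over 3.59×10^14 m² of ocean, Δh = 6.105×10^10 / 3.59×10^14 = 1.70×10^-4 m = 0.170 mm.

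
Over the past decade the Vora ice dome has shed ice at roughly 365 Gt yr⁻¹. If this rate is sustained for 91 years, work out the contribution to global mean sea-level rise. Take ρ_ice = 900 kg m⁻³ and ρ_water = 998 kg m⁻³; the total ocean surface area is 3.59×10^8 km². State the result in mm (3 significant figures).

≈ 92.7 mm

Total mass lost = 365 Gt/yr × 91 yr = 3.322×10^4 Gt = 3.322×10^16 kg.
ρ_w = 998 kg m⁻³, so water volume = 3.322×10^16 / 998 = 3.328×10^13 m³.
Δh = 3.328×10^13 / 3.59×10^14 = 0.0927 m = 92.7 mm.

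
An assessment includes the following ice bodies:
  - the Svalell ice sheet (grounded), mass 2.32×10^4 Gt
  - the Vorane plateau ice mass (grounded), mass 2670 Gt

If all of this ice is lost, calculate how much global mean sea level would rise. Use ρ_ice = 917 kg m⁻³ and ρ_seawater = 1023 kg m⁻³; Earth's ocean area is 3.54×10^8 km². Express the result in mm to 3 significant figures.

≈ 71.4 mm

Svalell: 2.32×10^4 Gt = 2.320×10^16 kg; dividing by ρ_w = 1023 kg m⁻³ gives 2.268×10^13 m³ of water.
Vorane: 2670 Gt = 2.670×10^15 kg; dividing by ρ_w = 1023 kg m⁻³ gives 2.610×10^12 m³ of water.
Total added water ≈ 2.529×10^13 m³ over 3.54×10^14 m² → Δh = 0.0714 m = 71.4 mm.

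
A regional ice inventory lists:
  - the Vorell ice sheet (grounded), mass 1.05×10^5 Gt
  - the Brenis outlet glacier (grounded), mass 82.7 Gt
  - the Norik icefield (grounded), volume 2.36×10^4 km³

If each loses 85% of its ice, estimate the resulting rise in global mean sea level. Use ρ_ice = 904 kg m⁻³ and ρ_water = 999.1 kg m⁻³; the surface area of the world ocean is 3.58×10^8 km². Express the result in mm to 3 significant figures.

Vorell: 0.85 × 1.05×10^5 Gt = 8.925×10^16 kg; dividing by ρ_w = 999.1 kg m⁻³ gives 8.933×10^13 m³ of water.
Brenis: 0.85 × 82.7 Gt = 7.030×10^13 kg; dividing by ρ_w = 999.1 kg m⁻³ gives 7.036×10^10 m³ of water.
Norik: 0.85 × 2.36×10^4 km³ × (904/999.1) = 1.815×10^4 km³ of water.
Total added water ≈ 1.076×10^14 m³ over 3.58×10^14 m² → Δh = 0.300 m = 300 mm.

≈ 300 mm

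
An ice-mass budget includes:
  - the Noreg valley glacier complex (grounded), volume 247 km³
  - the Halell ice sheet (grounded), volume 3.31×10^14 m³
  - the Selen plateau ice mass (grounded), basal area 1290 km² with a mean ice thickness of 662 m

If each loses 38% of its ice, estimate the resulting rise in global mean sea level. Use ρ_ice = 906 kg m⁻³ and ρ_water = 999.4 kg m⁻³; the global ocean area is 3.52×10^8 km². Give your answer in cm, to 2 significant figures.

Noreg: 0.38 × 247 km³ × (906/999.4) = 85.09 km³ of water.
Halell: 0.38 × 3.31×10^14 m³ × (906/999.4) = 1.140×10^14 m³ of water.
Selen: ice volume = 1290 km² × 662 m = 854.0 km³; 0.38 × 854.0 × (906/999.4) = 294.2 km³ of water.
Total added water ≈ 1.144×10^14 m³ over 3.52×10^14 m² → Δh = 0.325 m = 33 cm.

≈ 33 cm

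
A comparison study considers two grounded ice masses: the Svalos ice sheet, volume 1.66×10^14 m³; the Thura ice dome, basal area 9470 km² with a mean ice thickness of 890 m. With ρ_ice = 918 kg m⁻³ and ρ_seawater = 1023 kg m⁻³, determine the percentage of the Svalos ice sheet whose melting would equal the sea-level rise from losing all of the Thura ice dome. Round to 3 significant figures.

Equal sea-level rise means equal mass of meltwater, i.e. equal mass of ice lost.
Ice mass of Thura: 7.737×10^15 kg; ice mass of Svalos: 1.524×10^17 kg.
Fraction required = 7.737×10^15 / 1.524×10^17 = 0.0508 → 5.08 %.

≈ 5.08 %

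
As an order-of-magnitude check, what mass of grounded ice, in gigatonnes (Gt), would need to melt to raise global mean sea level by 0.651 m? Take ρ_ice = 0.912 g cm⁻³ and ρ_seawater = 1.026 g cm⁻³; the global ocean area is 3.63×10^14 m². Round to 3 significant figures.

Required water volume = Δh × A = 0.651 m × 3.63×10^14 m² = 2.363×10^14 m³.
ρ_w = 1.026 g cm⁻³ = 1026 kg m⁻³, so the mass of water = 2.363×10^14 m³ × 1026 kg m⁻³ = 2.425×10^17 kg = 2.42×10^5 Gt (and the same mass of ice, by conservation).

≈ 2.42×10^5 Gt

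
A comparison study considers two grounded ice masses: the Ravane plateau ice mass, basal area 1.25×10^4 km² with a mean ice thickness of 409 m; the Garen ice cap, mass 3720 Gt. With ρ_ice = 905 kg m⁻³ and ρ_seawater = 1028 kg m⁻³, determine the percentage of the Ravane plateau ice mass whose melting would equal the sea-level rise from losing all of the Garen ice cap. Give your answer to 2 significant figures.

Equal sea-level rise means equal mass of meltwater, i.e. equal mass of ice lost.
Ice mass of Garen: 3.720×10^15 kg; ice mass of Ravane: 4.627×10^15 kg.
Fraction required = 3.720×10^15 / 4.627×10^15 = 0.804 → 80 %.

≈ 80 %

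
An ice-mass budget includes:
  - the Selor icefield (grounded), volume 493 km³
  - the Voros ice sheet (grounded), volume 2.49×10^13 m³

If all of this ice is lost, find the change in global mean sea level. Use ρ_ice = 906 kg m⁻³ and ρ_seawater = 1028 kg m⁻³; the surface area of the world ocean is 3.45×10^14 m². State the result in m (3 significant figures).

≈ 0.0649 m

Selor: 493 km³ × (906/1028) = 434.5 km³ of water.
Voros: 2.49×10^13 m³ × (906/1028) = 2.194×10^13 m³ of water.
Total added water ≈ 2.238×10^13 m³ over 3.45×10^14 m² → Δh = 0.0649 m.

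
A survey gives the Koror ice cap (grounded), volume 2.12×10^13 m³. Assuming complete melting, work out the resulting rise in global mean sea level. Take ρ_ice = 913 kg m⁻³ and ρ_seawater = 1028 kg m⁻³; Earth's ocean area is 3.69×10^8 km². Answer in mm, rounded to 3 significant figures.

≈ 51.0 mm

Koror: 2.12×10^13 m³ × (913/1028) = 1.883×10^13 m³ of water.
Spread over 3.69×10^14 m² of ocean, Δh = 1.883×10^13 / 3.69×10^14 = 0.0510 m = 51.0 mm.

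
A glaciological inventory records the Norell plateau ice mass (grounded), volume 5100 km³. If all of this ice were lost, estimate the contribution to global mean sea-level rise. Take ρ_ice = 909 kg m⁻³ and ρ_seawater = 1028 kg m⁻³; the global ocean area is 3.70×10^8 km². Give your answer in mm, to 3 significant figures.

≈ 12.2 mm

Norell: 5100 km³ × (909/1028) = 4510 km³ of water.
Spread over 3.70×10^14 m² of ocean, Δh = 4.510×10^12 / 3.70×10^14 = 0.0122 m = 12.2 mm.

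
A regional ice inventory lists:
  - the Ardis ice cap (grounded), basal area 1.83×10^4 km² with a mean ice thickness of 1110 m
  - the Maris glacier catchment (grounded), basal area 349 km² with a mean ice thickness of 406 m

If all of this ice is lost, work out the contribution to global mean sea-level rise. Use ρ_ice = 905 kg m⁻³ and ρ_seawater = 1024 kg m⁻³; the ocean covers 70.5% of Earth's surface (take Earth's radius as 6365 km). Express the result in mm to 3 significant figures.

≈ 50.4 mm

Ardis: ice volume = 1.83×10^4 km² × 1110 m = 2.031×10^4 km³; 2.031×10^4 × (905/1024) = 1.795×10^4 km³ of water.
Maris: ice volume = 349 km² × 406 m = 141.7 km³; 141.7 × (905/1024) = 125.2 km³ of water.
Total added water ≈ 1.808×10^13 m³ over 3.59×10^14 m² → Δh = 0.0504 m = 50.4 mm.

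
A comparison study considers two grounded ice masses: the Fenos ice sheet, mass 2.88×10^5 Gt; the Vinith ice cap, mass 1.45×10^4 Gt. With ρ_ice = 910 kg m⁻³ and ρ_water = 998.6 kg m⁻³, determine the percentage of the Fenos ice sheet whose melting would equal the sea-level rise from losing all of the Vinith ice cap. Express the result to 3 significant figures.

Equal sea-level rise means equal mass of meltwater, i.e. equal mass of ice lost.
Ice mass of Vinith: 1.450×10^16 kg; ice mass of Fenos: 2.880×10^17 kg.
Fraction required = 1.450×10^16 / 2.880×10^17 = 0.0503 → 5.03 %.

≈ 5.03 %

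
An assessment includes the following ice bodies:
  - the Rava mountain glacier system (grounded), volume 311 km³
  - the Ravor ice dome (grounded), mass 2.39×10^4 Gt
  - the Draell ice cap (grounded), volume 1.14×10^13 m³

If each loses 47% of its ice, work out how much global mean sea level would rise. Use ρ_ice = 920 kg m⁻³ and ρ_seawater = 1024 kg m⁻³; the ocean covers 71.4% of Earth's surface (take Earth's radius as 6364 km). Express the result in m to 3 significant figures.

≈ 0.0438 m

Rava: 0.47 × 311 km³ × (920/1024) = 131.3 km³ of water.
Ravor: 0.47 × 2.39×10^4 Gt = 1.123×10^16 kg; dividing by ρ_w = 1024 kg m⁻³ gives 1.097×10^13 m³ of water.
Draell: 0.47 × 1.14×10^13 m³ × (920/1024) = 4.814×10^12 m³ of water.
Total added water ≈ 1.591×10^13 m³ over 3.63×10^14 m² → Δh = 0.0438 m.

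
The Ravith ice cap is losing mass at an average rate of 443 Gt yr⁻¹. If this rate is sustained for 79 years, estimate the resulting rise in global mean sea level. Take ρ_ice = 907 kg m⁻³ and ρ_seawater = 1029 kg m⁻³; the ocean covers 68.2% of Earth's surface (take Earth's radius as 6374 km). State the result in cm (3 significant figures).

Total mass lost = 443 Gt/yr × 79 yr = 3.500×10^4 Gt = 3.500×10^16 kg.
ρ_w = 1029 kg m⁻³, so water volume = 3.500×10^16 / 1029 = 3.401×10^13 m³.
Δh = 3.401×10^13 / 3.48×10^14 = 0.0977 m = 9.77 cm.

≈ 9.77 cm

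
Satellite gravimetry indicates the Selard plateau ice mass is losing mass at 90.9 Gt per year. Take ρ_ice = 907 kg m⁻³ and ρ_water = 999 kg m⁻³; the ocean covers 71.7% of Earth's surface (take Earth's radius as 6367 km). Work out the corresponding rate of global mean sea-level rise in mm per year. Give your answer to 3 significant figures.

ρ_w = 999 kg m⁻³. Annual water volume added = 90.9 Gt / ρ_w = 9.090×10^13 kg / 999 kg m⁻³ = 9.099×10^10 m³.
Δh per year = 9.099×10^10 / 3.65×10^14 = 2.49×10^-4 m = 0.249 mm.

≈ 0.249 mm/yr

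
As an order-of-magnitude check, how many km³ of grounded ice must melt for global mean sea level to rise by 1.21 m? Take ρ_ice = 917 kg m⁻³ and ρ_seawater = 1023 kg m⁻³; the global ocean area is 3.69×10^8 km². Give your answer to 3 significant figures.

Required water volume = Δh × A = 1.21 m × 3.69×10^14 m² = 4.465×10^14 m³ = 4.465×10^5 km³.
Ice volume = water volume × ρ_w/ρ_ice = 4.465×10^5 × 1023/917 = 4.98×10^5 km³.

≈ 4.98×10^5 km³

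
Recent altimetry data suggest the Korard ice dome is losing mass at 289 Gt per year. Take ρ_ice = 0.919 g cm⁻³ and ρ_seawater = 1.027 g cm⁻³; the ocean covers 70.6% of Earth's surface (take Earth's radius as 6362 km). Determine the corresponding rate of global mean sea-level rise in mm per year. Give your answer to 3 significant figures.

≈ 0.784 mm/yr

ρ_w = 1.027 g cm⁻³ = 1027 kg m⁻³. Annual water volume added = 289 Gt / ρ_w = 2.890×10^14 kg / 1027 kg m⁻³ = 2.814×10^11 m³.
Δh per year = 2.814×10^11 / 3.59×10^14 = 7.84×10^-4 m = 0.784 mm.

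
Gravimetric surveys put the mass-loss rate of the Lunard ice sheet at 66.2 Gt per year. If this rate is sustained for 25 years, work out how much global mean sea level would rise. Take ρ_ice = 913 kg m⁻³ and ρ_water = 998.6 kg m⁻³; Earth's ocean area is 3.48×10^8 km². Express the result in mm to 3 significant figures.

≈ 4.76 mm

Total mass lost = 66.2 Gt/yr × 25 yr = 1655 Gt = 1.655×10^15 kg.
ρ_w = 998.6 kg m⁻³, so water volume = 1.655×10^15 / 998.6 = 1.657×10^12 m³.
Δh = 1.657×10^12 / 3.48×10^14 = 4.76×10^-3 m = 4.76 mm.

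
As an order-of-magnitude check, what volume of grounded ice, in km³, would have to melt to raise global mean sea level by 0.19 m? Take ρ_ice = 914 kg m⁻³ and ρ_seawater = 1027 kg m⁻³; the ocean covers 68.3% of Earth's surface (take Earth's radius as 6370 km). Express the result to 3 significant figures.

≈ 7.44×10^4 km³

Required water volume = Δh × A = 0.19 m × 3.48×10^14 m² = 6.617×10^13 m³ = 6.617×10^4 km³.
Ice volume = water volume × ρ_w/ρ_ice = 6.617×10^4 × 1027/914 = 7.44×10^4 km³.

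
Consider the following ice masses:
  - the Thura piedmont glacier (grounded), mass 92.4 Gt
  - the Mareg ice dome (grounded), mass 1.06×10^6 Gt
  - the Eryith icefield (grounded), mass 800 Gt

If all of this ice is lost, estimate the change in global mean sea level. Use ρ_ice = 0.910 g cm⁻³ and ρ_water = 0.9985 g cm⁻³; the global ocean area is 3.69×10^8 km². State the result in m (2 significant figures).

≈ 2.9 m

Thura: 92.4 Gt = 9.240×10^13 kg; dividing by ρ_w = 0.9985 g cm⁻³ = 998.5 kg m⁻³ gives 9.254×10^10 m³ of water.
Mareg: 1.06×10^6 Gt = 1.060×10^18 kg; dividing by ρ_w = 998.5 kg m⁻³ gives 1.062×10^15 m³ of water.
Eryith: 800 Gt = 8.000×10^14 kg; dividing by ρ_w = 998.5 kg m⁻³ gives 8.012×10^11 m³ of water.
Total added water ≈ 1.062×10^15 m³ over 3.69×10^14 m² → Δh = 2.88 m.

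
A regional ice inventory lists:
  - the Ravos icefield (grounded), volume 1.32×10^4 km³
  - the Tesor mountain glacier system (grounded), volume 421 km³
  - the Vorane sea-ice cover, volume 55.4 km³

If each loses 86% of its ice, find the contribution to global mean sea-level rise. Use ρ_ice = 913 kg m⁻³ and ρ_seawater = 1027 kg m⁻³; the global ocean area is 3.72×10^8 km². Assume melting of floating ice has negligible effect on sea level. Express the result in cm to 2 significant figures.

Ravos: 0.86 × 1.32×10^4 km³ × (913/1027) = 1.009×10^4 km³ of water.
Tesor: 0.86 × 421 km³ × (913/1027) = 321.9 km³ of water.
The Vorane sea-ice cover is floating and already displaces its own weight of water, so its melt adds essentially nothing to sea level.
Total added water ≈ 1.041×10^13 m³ over 3.72×10^14 m² → Δh = 0.0280 m = 2.8 cm.

≈ 2.8 cm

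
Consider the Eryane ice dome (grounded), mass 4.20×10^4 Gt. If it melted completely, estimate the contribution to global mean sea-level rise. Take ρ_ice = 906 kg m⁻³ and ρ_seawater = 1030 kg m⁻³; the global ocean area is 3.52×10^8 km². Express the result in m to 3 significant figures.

Eryane: 4.20×10^4 Gt = 4.200×10^16 kg; dividing by ρ_w = 1030 kg m⁻³ gives 4.078×10^13 m³ of water.
Spread over 3.52×10^14 m² of ocean, Δh = 4.078×10^13 / 3.52×10^14 = 0.116 m.

≈ 0.116 m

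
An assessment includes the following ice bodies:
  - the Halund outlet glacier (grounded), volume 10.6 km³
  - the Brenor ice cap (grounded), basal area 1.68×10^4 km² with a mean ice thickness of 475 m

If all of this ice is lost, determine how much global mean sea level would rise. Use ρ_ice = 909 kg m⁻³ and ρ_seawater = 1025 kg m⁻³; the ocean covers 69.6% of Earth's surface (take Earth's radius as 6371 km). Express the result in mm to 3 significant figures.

Halund: 10.6 km³ × (909/1025) = 9.400 km³ of water.
Brenor: ice volume = 1.68×10^4 km² × 475 m = 7980 km³; 7980 × (909/1025) = 7077 km³ of water.
Total added water ≈ 7.086×10^12 m³ over 3.55×10^14 m² → Δh = 0.0200 m = 20.0 mm.

≈ 20.0 mm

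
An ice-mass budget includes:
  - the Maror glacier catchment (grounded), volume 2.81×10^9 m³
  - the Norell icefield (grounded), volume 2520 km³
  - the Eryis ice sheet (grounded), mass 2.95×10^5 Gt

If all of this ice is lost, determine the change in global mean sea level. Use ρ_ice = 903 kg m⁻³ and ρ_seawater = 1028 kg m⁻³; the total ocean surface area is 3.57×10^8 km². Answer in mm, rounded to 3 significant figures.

≈ 810 mm

Maror: 2.81×10^9 m³ × (903/1028) = 2.468×10^9 m³ of water.
Norell: 2520 km³ × (903/1028) = 2214 km³ of water.
Eryis: 2.95×10^5 Gt = 2.950×10^17 kg; dividing by ρ_w = 1028 kg m⁻³ gives 2.870×10^14 m³ of water.
Total added water ≈ 2.892×10^14 m³ over 3.57×10^14 m² → Δh = 0.810 m = 810 mm.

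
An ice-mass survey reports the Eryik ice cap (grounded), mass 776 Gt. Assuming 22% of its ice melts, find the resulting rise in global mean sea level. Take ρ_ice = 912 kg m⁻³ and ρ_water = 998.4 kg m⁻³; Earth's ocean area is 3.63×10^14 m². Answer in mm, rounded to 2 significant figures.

Eryik: 0.22 × 776 Gt = 1.707×10^14 kg; dividing by ρ_w = 998.4 kg m⁻³ gives 1.710×10^11 m³ of water.
Spread over 3.63×10^14 m² of ocean, Δh = 1.710×10^11 / 3.63×10^14 = 4.71×10^-4 m = 0.47 mm.

≈ 0.47 mm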